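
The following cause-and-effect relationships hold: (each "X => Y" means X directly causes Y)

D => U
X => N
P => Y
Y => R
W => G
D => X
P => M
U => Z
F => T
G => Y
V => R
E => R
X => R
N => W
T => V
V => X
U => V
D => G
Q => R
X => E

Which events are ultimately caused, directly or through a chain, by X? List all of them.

E, G, N, R, W, Y

Direct effects: N, E, R.
2 steps out: W.
3 steps out: G.
4 steps out: Y.
Not reachable from it: P, M, F, D, U, T, V, Z, Q.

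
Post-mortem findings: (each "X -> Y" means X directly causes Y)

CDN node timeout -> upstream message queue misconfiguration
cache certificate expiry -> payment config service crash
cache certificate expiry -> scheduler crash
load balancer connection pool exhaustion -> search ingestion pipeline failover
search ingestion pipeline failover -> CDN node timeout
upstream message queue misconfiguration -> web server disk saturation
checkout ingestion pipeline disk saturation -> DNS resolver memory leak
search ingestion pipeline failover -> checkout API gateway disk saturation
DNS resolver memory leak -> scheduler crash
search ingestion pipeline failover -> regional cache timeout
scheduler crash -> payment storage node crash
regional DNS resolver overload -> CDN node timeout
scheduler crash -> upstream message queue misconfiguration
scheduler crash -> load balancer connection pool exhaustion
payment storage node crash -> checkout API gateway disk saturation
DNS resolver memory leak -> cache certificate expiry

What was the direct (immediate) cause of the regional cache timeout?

the search ingestion pipeline failover

Upstream contributors include the checkout ingestion pipeline disk saturation, the DNS resolver memory leak, the cache certificate expiry, the scheduler crash, the load balancer connection pool exhaustion, but only the search ingestion pipeline failover feeds directly into the regional cache timeout.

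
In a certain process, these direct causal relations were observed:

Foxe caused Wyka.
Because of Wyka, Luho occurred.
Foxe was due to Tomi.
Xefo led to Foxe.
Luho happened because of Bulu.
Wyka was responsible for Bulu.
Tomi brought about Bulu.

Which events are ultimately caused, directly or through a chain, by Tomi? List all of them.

Bulu, Foxe, Luho, Wyka

Direct effects: Foxe, Bulu.
2 steps out: Wyka, Luho.
Not reachable from it: Xefo.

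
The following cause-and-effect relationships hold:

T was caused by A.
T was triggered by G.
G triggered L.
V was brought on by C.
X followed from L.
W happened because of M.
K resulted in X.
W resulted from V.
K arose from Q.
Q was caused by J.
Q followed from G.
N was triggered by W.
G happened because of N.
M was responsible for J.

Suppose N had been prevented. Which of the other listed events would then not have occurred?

Downstream of N: G, Q, L, T, K, X.
Of those, still caused via another path: Q, T, K, X.
The remainder have no surviving cause.

G, L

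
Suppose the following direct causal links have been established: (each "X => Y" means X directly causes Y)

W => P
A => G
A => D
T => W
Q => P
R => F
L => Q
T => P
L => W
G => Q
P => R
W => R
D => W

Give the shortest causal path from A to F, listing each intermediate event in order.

A → D → W → R → F

A → D
D → W
W → R
R → F
Length: 4 steps.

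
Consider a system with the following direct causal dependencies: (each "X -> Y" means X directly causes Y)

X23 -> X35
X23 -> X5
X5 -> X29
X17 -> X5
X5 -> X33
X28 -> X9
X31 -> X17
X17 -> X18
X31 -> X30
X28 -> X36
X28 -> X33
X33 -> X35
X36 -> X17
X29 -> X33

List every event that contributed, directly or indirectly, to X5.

X17, X23, X28, X31, X36

Immediate causes of X5: X23, X17.
Further upstream: X28, X31, X36.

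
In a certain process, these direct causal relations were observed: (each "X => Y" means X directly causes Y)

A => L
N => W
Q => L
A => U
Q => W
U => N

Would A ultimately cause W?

There is a causal chain: A → U → N → W.

Yes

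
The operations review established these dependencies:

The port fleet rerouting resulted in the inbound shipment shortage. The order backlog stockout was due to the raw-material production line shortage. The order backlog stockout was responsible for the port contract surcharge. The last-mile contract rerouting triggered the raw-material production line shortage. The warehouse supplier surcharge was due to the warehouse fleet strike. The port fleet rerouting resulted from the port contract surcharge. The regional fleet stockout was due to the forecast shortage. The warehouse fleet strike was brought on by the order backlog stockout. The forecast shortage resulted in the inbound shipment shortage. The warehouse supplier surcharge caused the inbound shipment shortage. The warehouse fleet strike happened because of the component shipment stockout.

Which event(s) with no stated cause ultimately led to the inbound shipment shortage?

the component shipment stockout, the forecast shortage, the last-mile contract rerouting

Tracing upstream from the inbound shipment shortage: the inbound shipment shortage ← the warehouse supplier surcharge ← the warehouse fleet strike ← the order backlog stockout ← the raw-material production line shortage ← the last-mile contract rerouting.
A separate upstream branch: the inbound shipment shortage ← the warehouse supplier surcharge ← the warehouse fleet strike ← the component shipment stockout.
A separate upstream branch: the inbound shipment shortage ← the forecast shortage.
Each of those chain origins has no stated cause.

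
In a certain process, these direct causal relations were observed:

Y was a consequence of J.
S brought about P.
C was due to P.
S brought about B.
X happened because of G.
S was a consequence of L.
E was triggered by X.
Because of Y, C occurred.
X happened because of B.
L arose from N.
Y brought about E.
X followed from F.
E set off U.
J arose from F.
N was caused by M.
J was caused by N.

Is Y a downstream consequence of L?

L leads to S, B, X, E, U, P, C; Y is not among them.

No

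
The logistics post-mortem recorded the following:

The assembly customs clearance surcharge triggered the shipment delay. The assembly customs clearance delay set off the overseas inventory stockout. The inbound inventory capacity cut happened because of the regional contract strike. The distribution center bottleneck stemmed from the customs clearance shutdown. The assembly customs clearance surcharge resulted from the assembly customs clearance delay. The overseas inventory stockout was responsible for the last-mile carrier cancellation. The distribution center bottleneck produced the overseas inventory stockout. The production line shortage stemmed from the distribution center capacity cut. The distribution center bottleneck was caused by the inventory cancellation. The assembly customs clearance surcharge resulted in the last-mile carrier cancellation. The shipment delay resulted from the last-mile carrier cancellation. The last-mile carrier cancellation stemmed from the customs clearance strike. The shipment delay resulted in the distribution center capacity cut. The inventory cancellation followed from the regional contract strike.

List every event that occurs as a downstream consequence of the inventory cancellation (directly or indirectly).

Direct effects: the distribution center bottleneck.
2 steps out: the overseas inventory stockout.
3 steps out: the last-mile carrier cancellation.
4 steps out: the shipment delay.
5 steps out: the distribution center capacity cut.
6 steps out: the production line shortage.
Not reachable from it: the assembly customs clearance delay, the regional contract strike, the customs clearance strike, the customs clearance shutdown, the assembly customs clearance surcharge, the inbound inventory capacity cut.

the distribution center bottleneck, the distribution center capacity cut, the last-mile carrier cancellation, the overseas inventory stockout, the production line shortage, the shipment delay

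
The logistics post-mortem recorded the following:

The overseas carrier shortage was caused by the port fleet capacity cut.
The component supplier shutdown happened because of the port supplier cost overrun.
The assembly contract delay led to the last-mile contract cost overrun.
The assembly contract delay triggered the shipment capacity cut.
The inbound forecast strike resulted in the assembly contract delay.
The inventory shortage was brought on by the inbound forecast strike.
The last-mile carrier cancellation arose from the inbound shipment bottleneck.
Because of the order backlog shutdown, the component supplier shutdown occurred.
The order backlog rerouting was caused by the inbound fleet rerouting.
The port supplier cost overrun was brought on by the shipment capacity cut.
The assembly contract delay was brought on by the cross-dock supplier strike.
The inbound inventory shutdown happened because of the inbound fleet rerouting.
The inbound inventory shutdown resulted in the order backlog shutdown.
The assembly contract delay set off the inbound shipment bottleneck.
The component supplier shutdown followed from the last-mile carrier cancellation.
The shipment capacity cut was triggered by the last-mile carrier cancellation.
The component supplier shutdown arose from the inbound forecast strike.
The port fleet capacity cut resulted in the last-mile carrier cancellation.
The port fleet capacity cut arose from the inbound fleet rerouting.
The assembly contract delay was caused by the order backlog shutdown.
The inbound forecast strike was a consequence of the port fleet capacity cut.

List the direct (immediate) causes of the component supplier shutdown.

the inbound forecast strike, the last-mile carrier cancellation, the order backlog shutdown, the port supplier cost overrun

Upstream contributors include the inbound fleet rerouting, the port fleet capacity cut, the inbound inventory shutdown, the assembly contract delay, the inbound shipment bottleneck, the shipment capacity cut, the cross-dock supplier strike, but only the inbound forecast strike, the last-mile carrier cancellation, the order backlog shutdown, the port supplier cost overrun feed directly into the component supplier shutdown.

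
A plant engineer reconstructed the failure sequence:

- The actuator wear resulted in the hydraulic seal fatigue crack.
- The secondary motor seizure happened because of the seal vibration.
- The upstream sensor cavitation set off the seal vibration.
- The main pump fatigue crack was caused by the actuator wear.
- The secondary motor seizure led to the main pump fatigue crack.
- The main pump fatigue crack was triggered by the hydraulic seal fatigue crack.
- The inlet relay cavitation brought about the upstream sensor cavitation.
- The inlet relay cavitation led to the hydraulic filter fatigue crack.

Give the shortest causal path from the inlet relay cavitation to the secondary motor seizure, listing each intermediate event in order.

the inlet relay cavitation → the upstream sensor cavitation
the upstream sensor cavitation → the seal vibration
the seal vibration → the secondary motor seizure
Length: 3 steps.

the inlet relay cavitation → the upstream sensor cavitation → the seal vibration → the secondary motor seizure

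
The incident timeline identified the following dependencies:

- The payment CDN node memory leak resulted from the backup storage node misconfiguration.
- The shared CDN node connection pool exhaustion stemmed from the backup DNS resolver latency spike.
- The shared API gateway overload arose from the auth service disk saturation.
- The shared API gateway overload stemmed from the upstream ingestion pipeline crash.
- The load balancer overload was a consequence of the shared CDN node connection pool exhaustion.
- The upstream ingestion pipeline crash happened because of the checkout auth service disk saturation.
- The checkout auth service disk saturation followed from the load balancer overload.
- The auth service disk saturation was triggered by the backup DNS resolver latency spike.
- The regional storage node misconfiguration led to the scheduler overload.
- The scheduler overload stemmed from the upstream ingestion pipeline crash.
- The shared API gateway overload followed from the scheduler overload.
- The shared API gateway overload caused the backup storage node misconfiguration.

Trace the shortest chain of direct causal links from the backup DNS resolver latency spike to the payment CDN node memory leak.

the backup DNS resolver latency spike → the auth service disk saturation → the shared API gateway overload → the backup storage node misconfiguration → the payment CDN node memory leak

the backup DNS resolver latency spike → the auth service disk saturation
the auth service disk saturation → the shared API gateway overload
the shared API gateway overload → the backup storage node misconfiguration
the backup storage node misconfiguration → the payment CDN node memory leak
Length: 4 steps.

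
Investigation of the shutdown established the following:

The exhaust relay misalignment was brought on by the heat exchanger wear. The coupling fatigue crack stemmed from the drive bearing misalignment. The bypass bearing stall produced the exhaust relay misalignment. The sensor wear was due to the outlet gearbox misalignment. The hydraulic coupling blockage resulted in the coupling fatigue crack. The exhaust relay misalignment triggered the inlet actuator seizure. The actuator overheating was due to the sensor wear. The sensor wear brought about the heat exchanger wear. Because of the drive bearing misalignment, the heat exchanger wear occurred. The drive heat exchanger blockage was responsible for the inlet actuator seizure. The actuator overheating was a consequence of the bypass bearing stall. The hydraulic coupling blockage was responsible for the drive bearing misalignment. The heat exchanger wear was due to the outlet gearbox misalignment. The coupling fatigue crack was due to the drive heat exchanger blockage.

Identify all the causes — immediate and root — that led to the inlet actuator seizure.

the bypass bearing stall, the drive bearing misalignment, the drive heat exchanger blockage, the exhaust relay misalignment, the heat exchanger wear, the hydraulic coupling blockage, the outlet gearbox misalignment, the sensor wear

Immediate causes of the inlet actuator seizure: the drive heat exchanger blockage, the exhaust relay misalignment.
Further upstream: the hydraulic coupling blockage, the bypass bearing stall, the drive bearing misalignment, the outlet gearbox misalignment, the sensor wear, the heat exchanger wear.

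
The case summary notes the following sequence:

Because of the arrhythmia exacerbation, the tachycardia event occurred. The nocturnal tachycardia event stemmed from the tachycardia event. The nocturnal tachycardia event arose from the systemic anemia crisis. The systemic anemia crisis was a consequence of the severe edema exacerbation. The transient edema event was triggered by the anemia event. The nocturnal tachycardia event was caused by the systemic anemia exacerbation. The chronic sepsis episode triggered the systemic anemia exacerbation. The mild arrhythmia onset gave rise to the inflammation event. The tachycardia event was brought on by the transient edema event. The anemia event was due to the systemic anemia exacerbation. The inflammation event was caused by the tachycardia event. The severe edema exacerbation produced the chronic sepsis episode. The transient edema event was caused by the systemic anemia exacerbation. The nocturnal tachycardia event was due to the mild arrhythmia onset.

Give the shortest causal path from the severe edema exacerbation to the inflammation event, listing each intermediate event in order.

the severe edema exacerbation → the chronic sepsis episode
the chronic sepsis episode → the systemic anemia exacerbation
the systemic anemia exacerbation → the transient edema event
the transient edema event → the tachycardia event
the tachycardia event → the inflammation event
Length: 5 steps.

the severe edema exacerbation → the chronic sepsis episode → the systemic anemia exacerbation → the transient edema event → the tachycardia event → the inflammation event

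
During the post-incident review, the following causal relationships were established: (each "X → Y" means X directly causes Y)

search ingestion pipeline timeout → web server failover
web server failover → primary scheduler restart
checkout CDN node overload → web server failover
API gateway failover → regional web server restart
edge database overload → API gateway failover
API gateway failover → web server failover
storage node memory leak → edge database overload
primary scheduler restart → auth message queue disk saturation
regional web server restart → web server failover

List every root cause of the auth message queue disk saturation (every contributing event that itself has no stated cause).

the checkout CDN node overload, the search ingestion pipeline timeout, the storage node memory leak

Tracing upstream from the auth message queue disk saturation: the auth message queue disk saturation ← the primary scheduler restart ← the web server failover ← the API gateway failover ← the edge database overload ← the storage node memory leak.
A separate upstream branch: the auth message queue disk saturation ← the primary scheduler restart ← the web server failover ← the search ingestion pipeline timeout.
A separate upstream branch: the auth message queue disk saturation ← the primary scheduler restart ← the web server failover ← the checkout CDN node overload.
Each of those chain origins has no stated cause.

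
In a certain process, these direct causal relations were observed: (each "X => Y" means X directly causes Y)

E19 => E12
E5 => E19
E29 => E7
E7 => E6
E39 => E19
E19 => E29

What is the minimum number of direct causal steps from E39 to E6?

Shortest chain: E39 → E19 → E29 → E7 → E6.

4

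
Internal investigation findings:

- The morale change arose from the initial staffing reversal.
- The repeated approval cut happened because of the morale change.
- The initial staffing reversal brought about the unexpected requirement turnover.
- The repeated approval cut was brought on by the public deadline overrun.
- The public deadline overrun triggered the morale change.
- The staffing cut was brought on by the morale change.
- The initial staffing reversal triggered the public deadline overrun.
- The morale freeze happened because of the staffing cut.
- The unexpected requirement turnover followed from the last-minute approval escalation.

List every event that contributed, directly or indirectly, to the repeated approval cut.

the initial staffing reversal, the morale change, the public deadline overrun

Immediate causes of the repeated approval cut: the public deadline overrun, the morale change.
Further upstream: the initial staffing reversal.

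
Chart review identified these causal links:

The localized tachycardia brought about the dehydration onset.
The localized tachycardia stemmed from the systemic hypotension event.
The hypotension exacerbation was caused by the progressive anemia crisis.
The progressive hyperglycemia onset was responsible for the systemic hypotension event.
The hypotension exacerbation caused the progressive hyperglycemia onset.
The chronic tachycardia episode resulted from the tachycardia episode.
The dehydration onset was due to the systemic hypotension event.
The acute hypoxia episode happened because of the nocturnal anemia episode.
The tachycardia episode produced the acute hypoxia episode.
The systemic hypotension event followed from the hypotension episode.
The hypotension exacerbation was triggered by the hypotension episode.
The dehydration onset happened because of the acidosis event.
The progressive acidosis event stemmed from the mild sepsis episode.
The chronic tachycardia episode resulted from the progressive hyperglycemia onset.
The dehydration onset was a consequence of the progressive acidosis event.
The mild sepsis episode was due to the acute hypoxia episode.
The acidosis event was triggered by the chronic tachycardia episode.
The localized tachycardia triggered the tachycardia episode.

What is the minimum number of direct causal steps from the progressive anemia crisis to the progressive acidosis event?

Shortest chain: the progressive anemia crisis → the hypotension exacerbation → the progressive hyperglycemia onset → the systemic hypotension event → the localized tachycardia → the tachycardia episode → the acute hypoxia episode → the mild sepsis episode → the progressive acidosis event.

8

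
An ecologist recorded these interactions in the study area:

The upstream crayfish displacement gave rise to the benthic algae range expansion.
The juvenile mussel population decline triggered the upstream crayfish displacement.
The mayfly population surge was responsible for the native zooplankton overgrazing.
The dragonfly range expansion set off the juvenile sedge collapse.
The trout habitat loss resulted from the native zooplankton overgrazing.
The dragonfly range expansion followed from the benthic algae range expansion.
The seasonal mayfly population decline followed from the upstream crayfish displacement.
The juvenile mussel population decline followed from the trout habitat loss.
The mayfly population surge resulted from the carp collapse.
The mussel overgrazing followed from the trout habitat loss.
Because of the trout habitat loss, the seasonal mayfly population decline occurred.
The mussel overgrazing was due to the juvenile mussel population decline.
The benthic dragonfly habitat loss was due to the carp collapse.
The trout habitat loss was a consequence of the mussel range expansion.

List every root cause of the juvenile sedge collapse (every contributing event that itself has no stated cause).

the carp collapse, the mussel range expansion

Tracing upstream from the juvenile sedge collapse: the juvenile sedge collapse ← the dragonfly range expansion ← the benthic algae range expansion ← the upstream crayfish displacement ← the juvenile mussel population decline ← the trout habitat loss ← the native zooplankton overgrazing ← the mayfly population surge ← the carp collapse.
A separate upstream branch: the juvenile sedge collapse ← the dragonfly range expansion ← the benthic algae range expansion ← the upstream crayfish displacement ← the juvenile mussel population decline ← the trout habitat loss ← the mussel range expansion.
Each of those chain origins has no stated cause.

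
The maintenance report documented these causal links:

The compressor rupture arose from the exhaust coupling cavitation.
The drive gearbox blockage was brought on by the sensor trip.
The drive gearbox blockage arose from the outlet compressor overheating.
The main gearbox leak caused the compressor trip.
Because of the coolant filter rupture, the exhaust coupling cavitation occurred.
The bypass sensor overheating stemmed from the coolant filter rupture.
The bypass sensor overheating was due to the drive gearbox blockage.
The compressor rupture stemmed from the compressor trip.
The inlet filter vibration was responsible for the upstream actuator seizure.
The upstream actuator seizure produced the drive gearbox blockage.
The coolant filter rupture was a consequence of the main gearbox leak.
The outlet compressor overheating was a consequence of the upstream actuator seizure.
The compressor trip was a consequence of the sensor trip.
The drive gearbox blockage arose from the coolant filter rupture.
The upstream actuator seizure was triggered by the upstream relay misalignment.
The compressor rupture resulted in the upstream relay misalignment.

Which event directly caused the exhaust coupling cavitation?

Upstream contributors include the main gearbox leak, but only the coolant filter rupture feeds directly into the exhaust coupling cavitation.

the coolant filter rupture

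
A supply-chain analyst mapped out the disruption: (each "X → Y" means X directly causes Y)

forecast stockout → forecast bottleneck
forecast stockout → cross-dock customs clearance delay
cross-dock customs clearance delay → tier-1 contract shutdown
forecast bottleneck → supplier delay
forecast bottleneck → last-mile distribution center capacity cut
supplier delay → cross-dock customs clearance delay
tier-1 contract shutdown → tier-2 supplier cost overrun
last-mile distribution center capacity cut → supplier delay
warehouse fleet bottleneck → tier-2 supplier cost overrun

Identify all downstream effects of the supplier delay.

the cross-dock customs clearance delay, the tier-1 contract shutdown, the tier-2 supplier cost overrun

Direct effects: the cross-dock customs clearance delay.
2 steps out: the tier-1 contract shutdown.
3 steps out: the tier-2 supplier cost overrun.
Not reachable from it: the forecast stockout, the forecast bottleneck, the last-mile distribution center capacity cut, the warehouse fleet bottleneck.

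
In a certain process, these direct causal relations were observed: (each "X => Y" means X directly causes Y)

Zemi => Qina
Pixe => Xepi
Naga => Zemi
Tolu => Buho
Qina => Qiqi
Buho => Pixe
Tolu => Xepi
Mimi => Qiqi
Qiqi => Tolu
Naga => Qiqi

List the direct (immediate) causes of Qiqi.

Upstream contributors include Zemi, but only Mimi, Naga, Qina feed directly into Qiqi.

Mimi, Naga, Qina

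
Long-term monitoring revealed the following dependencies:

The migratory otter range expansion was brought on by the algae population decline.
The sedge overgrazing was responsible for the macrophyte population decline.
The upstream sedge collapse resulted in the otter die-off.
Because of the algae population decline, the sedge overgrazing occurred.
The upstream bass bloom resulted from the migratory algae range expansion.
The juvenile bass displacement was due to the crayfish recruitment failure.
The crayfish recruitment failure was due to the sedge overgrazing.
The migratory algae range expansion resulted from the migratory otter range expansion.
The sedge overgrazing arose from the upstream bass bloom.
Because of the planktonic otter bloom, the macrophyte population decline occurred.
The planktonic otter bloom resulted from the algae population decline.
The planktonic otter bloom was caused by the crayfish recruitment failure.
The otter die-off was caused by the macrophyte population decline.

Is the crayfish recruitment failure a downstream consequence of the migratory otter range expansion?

Yes

There is a causal chain: the migratory otter range expansion → the migratory algae range expansion → the upstream bass bloom → the sedge overgrazing → the crayfish recruitment failure.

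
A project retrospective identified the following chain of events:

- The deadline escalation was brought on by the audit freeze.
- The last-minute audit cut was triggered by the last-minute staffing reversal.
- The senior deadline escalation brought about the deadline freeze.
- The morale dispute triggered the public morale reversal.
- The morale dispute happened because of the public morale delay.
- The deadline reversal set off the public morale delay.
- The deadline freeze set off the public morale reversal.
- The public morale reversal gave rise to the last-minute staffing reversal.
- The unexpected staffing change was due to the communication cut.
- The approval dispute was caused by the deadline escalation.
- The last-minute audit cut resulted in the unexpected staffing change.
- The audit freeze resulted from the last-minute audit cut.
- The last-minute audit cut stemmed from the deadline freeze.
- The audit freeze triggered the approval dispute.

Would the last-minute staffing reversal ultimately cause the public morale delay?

No

The last-minute staffing reversal leads to the last-minute audit cut, the audit freeze, the unexpected staffing change, the deadline escalation, the approval dispute; the public morale delay is not among them.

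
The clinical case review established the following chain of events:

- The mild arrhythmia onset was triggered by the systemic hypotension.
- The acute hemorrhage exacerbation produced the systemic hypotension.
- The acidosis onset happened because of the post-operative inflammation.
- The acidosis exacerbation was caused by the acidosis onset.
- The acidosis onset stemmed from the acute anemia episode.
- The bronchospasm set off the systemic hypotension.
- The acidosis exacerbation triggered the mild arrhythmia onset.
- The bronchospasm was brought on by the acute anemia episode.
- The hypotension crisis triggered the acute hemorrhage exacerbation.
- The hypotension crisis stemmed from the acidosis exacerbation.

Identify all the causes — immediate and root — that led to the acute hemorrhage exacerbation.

Immediate cause of the acute hemorrhage exacerbation: the hypotension crisis.
Further upstream: the acute anemia episode, the acidosis onset, the acidosis exacerbation, the post-operative inflammation.

the acidosis exacerbation, the acidosis onset, the acute anemia episode, the hypotension crisis, the post-operative inflammation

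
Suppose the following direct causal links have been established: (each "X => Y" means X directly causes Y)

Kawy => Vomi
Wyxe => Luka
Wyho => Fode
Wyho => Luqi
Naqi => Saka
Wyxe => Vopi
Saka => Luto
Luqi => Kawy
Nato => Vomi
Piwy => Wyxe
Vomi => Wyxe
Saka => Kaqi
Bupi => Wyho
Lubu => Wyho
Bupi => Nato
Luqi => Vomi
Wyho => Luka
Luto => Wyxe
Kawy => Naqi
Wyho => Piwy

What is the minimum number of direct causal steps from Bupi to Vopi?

4

Shortest chain: Bupi → Wyho → Piwy → Wyxe → Vopi.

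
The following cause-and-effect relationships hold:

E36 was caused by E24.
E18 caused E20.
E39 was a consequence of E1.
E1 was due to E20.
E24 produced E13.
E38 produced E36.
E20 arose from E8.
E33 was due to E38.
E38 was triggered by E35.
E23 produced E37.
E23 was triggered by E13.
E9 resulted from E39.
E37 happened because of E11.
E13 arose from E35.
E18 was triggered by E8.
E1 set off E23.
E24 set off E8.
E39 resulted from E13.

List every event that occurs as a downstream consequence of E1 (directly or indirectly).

Direct effects: E39, E23.
2 steps out: E9, E37.
Not reachable from it: E24, E11, E35, E13, E38, E8, E18, E36, E20, E33.

E23, E37, E39, E9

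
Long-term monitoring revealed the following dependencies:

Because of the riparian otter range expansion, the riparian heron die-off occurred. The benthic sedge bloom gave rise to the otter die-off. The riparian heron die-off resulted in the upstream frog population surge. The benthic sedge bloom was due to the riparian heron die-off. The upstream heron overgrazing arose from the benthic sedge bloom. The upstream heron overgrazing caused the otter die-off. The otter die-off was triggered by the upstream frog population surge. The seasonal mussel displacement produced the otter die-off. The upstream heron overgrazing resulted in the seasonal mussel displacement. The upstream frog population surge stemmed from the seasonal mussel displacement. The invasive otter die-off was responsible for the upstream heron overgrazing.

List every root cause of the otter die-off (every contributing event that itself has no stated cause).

the invasive otter die-off, the riparian otter range expansion

Tracing upstream from the otter die-off: the otter die-off ← the benthic sedge bloom ← the riparian heron die-off ← the riparian otter range expansion.
A separate upstream branch: the otter die-off ← the upstream heron overgrazing ← the invasive otter die-off.
Each of those chain origins has no stated cause.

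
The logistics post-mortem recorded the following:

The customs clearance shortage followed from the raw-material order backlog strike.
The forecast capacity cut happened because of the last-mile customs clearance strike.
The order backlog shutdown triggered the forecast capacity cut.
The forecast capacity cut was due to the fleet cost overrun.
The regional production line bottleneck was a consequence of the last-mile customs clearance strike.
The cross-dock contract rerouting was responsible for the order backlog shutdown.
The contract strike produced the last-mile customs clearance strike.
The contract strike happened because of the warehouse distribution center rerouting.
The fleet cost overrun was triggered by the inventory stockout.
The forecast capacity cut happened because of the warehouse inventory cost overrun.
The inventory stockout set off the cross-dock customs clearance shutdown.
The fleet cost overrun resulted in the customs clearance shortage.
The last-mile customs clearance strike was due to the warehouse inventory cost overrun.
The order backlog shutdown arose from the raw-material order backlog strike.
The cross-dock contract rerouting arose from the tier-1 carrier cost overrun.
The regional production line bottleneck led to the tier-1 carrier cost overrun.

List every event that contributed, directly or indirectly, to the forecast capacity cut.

Immediate causes of the forecast capacity cut: the warehouse inventory cost overrun, the last-mile customs clearance strike, the fleet cost overrun, the order backlog shutdown.
Further upstream: the inventory stockout, the warehouse distribution center rerouting, the contract strike, the regional production line bottleneck, the raw-material order backlog strike, the tier-1 carrier cost overrun, the cross-dock contract rerouting.

the contract strike, the cross-dock contract rerouting, the fleet cost overrun, the inventory stockout, the last-mile customs clearance strike, the order backlog shutdown, the raw-material order backlog strike, the regional production line bottleneck, the tier-1 carrier cost overrun, the warehouse distribution center rerouting, the warehouse inventory cost overrun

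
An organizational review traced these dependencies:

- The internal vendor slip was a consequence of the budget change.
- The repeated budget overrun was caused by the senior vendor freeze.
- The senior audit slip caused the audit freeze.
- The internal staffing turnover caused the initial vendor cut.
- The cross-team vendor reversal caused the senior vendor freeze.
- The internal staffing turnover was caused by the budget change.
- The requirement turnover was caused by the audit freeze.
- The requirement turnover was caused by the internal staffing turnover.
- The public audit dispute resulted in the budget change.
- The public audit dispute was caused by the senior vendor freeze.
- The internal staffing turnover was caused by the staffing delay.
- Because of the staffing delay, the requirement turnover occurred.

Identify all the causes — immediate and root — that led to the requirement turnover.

Immediate causes of the requirement turnover: the staffing delay, the internal staffing turnover, the audit freeze.
Further upstream: the cross-team vendor reversal, the senior vendor freeze, the public audit dispute, the budget change, the senior audit slip.

the audit freeze, the budget change, the cross-team vendor reversal, the internal staffing turnover, the public audit dispute, the senior audit slip, the senior vendor freeze, the staffing delay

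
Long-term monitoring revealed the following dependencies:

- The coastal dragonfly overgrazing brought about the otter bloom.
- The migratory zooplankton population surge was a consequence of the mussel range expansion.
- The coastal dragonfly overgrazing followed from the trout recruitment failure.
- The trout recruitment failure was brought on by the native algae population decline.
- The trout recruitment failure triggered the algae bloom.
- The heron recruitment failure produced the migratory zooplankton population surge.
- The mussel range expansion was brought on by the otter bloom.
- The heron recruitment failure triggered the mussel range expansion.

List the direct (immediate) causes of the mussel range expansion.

Upstream contributors include the native algae population decline, the trout recruitment failure, the coastal dragonfly overgrazing, but only the heron recruitment failure, the otter bloom feed directly into the mussel range expansion.

the heron recruitment failure, the otter bloom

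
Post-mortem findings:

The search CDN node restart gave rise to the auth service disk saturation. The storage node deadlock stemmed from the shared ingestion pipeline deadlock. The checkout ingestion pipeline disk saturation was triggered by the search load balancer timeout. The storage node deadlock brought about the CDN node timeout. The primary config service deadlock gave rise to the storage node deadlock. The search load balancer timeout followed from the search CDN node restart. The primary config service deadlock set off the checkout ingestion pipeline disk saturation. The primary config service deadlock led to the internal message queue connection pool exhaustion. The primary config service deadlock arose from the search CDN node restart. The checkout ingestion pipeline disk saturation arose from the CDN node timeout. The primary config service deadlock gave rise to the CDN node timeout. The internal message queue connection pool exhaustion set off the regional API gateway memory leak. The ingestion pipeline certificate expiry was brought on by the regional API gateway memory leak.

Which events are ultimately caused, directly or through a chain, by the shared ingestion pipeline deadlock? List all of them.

the CDN node timeout, the checkout ingestion pipeline disk saturation, the storage node deadlock

Direct effects: the storage node deadlock.
2 steps out: the CDN node timeout.
3 steps out: the checkout ingestion pipeline disk saturation.
Not reachable from it: the search CDN node restart, the search load balancer timeout, the auth service disk saturation, the primary config service deadlock, the internal message queue connection pool exhaustion, the regional API gateway memory leak, the ingestion pipeline certificate expiry.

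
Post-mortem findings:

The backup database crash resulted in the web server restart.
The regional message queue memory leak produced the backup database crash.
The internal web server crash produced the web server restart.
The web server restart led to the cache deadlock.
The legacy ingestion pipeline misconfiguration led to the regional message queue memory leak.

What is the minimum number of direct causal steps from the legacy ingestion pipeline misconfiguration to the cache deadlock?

4

Shortest chain: the legacy ingestion pipeline misconfiguration → the regional message queue memory leak → the backup database crash → the web server restart → the cache deadlock.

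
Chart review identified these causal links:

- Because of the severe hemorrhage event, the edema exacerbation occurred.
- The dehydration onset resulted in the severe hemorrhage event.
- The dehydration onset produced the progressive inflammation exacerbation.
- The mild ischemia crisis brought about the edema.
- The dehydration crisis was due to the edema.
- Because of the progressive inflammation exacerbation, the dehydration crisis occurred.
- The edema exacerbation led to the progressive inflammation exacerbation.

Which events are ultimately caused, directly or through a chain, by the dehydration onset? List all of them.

Direct effects: the severe hemorrhage event, the progressive inflammation exacerbation.
2 steps out: the edema exacerbation, the dehydration crisis.
Not reachable from it: the mild ischemia crisis, the edema.

the dehydration crisis, the edema exacerbation, the progressive inflammation exacerbation, the severe hemorrhage event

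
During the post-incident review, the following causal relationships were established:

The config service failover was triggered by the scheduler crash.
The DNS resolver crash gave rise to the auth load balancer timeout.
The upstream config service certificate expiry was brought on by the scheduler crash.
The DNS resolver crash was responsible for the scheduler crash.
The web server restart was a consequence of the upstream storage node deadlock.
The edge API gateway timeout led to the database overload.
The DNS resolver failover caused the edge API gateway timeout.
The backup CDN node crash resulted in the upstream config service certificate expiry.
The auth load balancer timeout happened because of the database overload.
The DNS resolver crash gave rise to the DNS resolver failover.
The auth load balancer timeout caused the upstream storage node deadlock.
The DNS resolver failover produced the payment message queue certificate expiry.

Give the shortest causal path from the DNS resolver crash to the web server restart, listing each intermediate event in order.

the DNS resolver crash → the auth load balancer timeout
the auth load balancer timeout → the upstream storage node deadlock
the upstream storage node deadlock → the web server restart
Length: 3 steps.

the DNS resolver crash → the auth load balancer timeout → the upstream storage node deadlock → the web server restart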